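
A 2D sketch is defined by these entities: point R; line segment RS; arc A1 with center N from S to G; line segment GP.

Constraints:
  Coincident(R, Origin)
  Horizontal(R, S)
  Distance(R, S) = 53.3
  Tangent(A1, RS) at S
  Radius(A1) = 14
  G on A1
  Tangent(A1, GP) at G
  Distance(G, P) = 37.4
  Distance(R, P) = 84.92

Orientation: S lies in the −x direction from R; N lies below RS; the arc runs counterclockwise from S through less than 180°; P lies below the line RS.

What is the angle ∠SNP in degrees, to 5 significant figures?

158.83°

R is at the origin; R and S share the same y with |RS| = 53.3 and S on the −x side, so S = (-53.300, 0.0000). The tangent condition forces NS to be normal to RS, so N = S + (0, -14) = (-53.300, -14.000). Since NG ⟂ GP (tangency), |NP| = √(14.0² + 37.4²) = 39.934 regardless of where G sits on A1. So P lies on both circle(R, 84.92) and circle(N, 39.934); the below-RS intersection is P = (-67.719, -51.241). G is the foot of the tangent from P: G = (-67.299, -13.843).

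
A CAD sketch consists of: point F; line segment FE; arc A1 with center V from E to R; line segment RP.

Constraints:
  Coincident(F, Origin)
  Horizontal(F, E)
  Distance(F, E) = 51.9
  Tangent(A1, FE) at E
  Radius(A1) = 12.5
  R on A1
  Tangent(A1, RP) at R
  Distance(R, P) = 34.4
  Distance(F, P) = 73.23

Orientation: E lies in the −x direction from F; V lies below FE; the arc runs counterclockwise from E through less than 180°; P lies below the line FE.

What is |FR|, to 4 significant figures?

65.87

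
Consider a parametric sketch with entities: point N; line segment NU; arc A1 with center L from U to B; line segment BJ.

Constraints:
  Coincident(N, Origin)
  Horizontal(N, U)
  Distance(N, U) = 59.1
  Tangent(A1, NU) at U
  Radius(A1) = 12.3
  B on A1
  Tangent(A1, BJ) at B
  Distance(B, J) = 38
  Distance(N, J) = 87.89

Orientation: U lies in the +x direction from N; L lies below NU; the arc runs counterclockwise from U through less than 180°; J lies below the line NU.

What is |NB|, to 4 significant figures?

53.11

N is at the origin; NU is horizontal with |NU| = 59.1 and U on the +x side, so U = (59.10, 0.000). Tangency of A1 to NU means the radius LU is perpendicular to NU, so L = U + (0, -12.3) = (59.10, -12.30). Since LB ⟂ BJ (tangency), |LJ| = √(12.3² + 38.0²) = 39.94 regardless of where B sits on A1. So J lies on both circle(N, 87.89) and circle(L, 39.94); the below-NU intersection is J = (72.28, -50.00). B is the foot of the tangent from J: B = (49.30, -19.74).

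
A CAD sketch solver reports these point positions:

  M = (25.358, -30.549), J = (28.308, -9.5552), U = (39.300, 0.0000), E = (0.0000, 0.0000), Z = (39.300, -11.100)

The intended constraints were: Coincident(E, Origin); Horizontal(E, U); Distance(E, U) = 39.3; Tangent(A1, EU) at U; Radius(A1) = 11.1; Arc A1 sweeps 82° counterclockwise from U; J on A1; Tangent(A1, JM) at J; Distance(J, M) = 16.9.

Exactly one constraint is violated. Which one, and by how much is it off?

Distance(J, M) = 16.9 — off by 4.30.

E = (0.00, 0.00) ✓; E.y = 0.00, U.y = 0.00 ✓; |EU| = 39.30 ✓; ∠(ZU, UE) = 90.00° ✓; |ZU| = 11.10 ✓; bearing(Z→J) − bearing(Z→U) = 82.00° ✓; |ZJ| = 11.10 ✓; ∠(ZJ, JM) = 90.00° ✓; |JM| = 21.20 ✗.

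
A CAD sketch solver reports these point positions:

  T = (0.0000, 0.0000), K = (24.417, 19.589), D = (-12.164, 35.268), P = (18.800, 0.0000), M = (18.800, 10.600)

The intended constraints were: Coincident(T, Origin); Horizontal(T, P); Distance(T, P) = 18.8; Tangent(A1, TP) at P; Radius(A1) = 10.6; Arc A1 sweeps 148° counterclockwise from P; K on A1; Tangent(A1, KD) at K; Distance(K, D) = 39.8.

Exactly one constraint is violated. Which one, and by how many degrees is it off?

Tangent(A1, KD) at K — off by 8.80°.

T = (0.00, 0.00) ✓; T.y = 0.00, P.y = 0.00 ✓; |TP| = 18.80 ✓; ∠(MP, PT) = 90.00° ✓; |MP| = 10.60 ✓; bearing(M→K) − bearing(M→P) = 148.0° ✓; |MK| = 10.60 ✓; ∠(MK, KD) = 81.20° ✗; |KD| = 39.80 ✓.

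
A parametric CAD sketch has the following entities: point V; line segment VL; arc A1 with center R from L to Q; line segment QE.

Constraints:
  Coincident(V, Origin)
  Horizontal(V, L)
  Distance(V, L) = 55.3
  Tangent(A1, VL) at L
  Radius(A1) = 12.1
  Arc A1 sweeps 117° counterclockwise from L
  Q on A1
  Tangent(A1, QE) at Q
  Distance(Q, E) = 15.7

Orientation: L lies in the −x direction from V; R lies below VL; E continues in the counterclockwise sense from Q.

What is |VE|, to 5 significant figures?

66.880

On A1, L sits at bearing 90° from R; a 117° counterclockwise sweep puts Q at bearing 207°, so Q = R + 12.1·(cos 207°, sin 207°) = (-66.081, -17.593). A1 meets QE tangentially, so RQ is at right angles to QE, so QE runs along (−sin 207°, cos 207°); with |QE| = 15.7, E = (-58.954, -31.582). Then |VE| = |E − V| = 66.880.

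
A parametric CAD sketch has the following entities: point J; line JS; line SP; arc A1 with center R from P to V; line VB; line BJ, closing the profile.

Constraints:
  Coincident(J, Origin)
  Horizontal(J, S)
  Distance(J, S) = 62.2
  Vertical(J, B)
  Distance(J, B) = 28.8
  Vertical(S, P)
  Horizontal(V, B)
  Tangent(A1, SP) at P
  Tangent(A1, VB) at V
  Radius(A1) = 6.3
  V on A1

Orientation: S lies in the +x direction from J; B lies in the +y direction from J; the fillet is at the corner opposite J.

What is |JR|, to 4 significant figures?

60.26

J is at the origin; JS is horizontal with |JS| = 62.2 and S on the +x side, so S = (62.20, 0.000). J and B share the same x with |JB| = 28.8 and B on the +y side, so B = (0.000, 28.80). The virtual corner opposite J is at (62.20, 28.80). A1 meets SP tangentially, so RP is at right angles to SP and tangency of A1 to VB means the radius RV is perpendicular to VB, with radius 6.3, so the center R sits 6.3 in from both sides at R = (55.90, 22.50). Then |JR| = |R − J| = 60.26.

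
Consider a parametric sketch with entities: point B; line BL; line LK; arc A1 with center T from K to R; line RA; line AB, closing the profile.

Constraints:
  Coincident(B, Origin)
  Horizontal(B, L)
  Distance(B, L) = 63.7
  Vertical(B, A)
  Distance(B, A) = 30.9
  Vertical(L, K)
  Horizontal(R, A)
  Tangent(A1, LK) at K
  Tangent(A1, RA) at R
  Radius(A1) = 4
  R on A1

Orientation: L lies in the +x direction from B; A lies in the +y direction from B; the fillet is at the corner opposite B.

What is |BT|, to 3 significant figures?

65.5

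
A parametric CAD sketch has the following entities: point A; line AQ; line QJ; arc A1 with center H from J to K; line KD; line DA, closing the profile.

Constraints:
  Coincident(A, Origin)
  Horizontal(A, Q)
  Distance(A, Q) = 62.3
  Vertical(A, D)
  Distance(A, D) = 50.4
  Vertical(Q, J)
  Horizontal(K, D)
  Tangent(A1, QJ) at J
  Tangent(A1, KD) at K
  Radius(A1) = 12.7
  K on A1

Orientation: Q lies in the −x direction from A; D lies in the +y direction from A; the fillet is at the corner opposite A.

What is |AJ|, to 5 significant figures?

72.819

A is at the origin; A and Q share the same y with |AQ| = 62.3 and Q on the −x side, so Q = (-62.300, 0.0000). A and D share the same x with |AD| = 50.4 and D on the +y side, so D = (0.0000, 50.400). The virtual corner opposite A is at (-62.300, 50.400). Since A1 is tangent to QJ there, HJ ⟂ QJ and since A1 is tangent to KD there, HK ⟂ KD, with radius 12.7, so the center H sits 12.7 in from both sides at H = (-49.600, 37.700). That places the tangent points at J = (-62.300, 37.700) on QJ and K = (-49.600, 50.400) on KD. Then |AJ| = |J − A| = 72.819.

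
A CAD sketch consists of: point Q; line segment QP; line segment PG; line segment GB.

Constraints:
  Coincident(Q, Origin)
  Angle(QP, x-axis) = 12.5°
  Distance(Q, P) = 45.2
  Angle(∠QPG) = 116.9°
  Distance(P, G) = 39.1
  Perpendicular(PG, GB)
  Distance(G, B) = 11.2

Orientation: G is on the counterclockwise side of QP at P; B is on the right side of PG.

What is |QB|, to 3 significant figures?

78.7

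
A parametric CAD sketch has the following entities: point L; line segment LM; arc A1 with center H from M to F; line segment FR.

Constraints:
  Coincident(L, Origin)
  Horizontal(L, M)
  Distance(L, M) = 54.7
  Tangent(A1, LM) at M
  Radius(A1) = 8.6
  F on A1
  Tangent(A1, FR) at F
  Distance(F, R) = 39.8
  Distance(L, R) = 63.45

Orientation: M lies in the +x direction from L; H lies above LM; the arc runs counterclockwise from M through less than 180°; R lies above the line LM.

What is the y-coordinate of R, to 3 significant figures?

47.4

Checks: |HM| = 8.600 ✓; |HF| = 8.600 ✓; ∠(HF, FR) = 90.00° ✓; |FR| = 39.80 ✓; |LR| = 63.45 ✓.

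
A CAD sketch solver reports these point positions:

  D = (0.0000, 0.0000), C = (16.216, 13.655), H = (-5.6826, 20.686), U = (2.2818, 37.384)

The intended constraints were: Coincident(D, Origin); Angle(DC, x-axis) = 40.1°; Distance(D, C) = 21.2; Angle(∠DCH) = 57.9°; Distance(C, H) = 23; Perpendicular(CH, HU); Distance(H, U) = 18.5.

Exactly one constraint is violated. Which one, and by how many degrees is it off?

Perpendicular(CH, HU) — off by 7.70°.

D = (0.00, 0.00) ✓; DC at 40.10° ✓; |DC| = 21.20 ✓; ∠DCH = 57.90° ✓; |CH| = 23.00 ✓; ∠(CH, HU) = 97.70° ✗; |HU| = 18.50 ✓.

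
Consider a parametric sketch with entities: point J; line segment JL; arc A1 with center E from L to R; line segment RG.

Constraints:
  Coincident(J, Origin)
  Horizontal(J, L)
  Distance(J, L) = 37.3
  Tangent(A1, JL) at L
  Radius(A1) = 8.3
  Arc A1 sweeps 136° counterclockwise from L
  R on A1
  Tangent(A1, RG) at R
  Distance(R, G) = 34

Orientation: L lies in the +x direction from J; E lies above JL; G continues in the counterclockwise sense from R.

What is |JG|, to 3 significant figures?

42.2

J is at the origin; JL is horizontal with |JL| = 37.3 and L on the +x side, so L = (37.3, 0.00). Since A1 is tangent to JL there, EL ⟂ JL, so E = L + (0, 8.3) = (37.3, 8.30). On A1, L sits at bearing -90° from E; a 136° counterclockwise sweep puts R at bearing 46°, so R = E + 8.3·(cos 46°, sin 46°) = (43.1, 14.3). Tangency of A1 to RG means the radius ER is perpendicular to RG, so RG runs along (−sin 46°, cos 46°); with |RG| = 34.0, G = (18.6, 37.9). Then |JG| = |G − J| = 42.2.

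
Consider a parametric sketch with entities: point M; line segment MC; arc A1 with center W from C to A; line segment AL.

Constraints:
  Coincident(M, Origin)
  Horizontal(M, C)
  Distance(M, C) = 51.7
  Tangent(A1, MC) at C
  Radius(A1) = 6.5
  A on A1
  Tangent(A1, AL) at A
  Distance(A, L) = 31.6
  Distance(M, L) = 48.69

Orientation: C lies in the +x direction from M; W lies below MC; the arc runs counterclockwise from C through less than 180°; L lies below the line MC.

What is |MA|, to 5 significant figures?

45.789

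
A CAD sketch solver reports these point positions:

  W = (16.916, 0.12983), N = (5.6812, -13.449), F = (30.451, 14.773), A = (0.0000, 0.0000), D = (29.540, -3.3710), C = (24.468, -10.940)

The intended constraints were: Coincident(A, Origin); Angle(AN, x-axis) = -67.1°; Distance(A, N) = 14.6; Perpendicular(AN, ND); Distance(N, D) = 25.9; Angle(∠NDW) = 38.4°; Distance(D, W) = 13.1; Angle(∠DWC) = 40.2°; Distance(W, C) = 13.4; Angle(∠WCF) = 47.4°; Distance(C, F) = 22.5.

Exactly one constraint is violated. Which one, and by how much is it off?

Distance(C, F) = 22.5 — off by 3.90.

A = (0.00, 0.00) ✓; AN at -67.10° ✓; |AN| = 14.60 ✓; ∠(AN, ND) = 90.00° ✓; |ND| = 25.90 ✓; ∠NDW = 38.40° ✓; |DW| = 13.10 ✓; ∠DWC = 40.20° ✓; |WC| = 13.40 ✓; ∠WCF = 47.40° ✓; |CF| = 26.40 ✗.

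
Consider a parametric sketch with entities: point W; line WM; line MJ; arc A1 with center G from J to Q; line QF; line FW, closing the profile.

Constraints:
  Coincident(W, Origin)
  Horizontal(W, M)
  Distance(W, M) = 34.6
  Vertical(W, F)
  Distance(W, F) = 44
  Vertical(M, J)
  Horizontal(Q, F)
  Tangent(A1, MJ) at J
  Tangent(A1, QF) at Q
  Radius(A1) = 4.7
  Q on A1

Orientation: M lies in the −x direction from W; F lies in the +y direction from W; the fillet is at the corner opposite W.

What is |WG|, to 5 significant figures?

49.381

WF is vertical with |WF| = 44.0 and F on the +y side, so F = (0.0000, 44.000). The virtual corner opposite W is at (-34.600, 44.000). Tangency of A1 to MJ means the radius GJ is perpendicular to MJ and A1 meets QF tangentially, so GQ is at right angles to QF, with radius 4.7, so the center G sits 4.7 in from both sides at G = (-29.900, 39.300). Then |WG| = |G − W| = 49.381.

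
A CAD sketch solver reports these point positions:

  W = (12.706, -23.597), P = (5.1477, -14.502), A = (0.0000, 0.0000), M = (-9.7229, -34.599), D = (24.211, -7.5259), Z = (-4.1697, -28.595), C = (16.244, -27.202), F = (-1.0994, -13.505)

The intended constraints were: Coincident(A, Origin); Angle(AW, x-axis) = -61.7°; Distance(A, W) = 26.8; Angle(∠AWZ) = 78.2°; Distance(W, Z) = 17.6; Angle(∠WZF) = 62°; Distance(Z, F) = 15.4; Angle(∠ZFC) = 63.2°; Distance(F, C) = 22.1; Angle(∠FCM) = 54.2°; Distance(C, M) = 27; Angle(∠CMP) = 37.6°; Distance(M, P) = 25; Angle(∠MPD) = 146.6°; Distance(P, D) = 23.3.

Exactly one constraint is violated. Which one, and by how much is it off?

Distance(P, D) = 23.3 — off by 3.00.

A = (0.00, 0.00) ✓; AW at -61.70° ✓; |AW| = 26.80 ✓; ∠AWZ = 78.20° ✓; |WZ| = 17.60 ✓; ∠WZF = 62.00° ✓; |ZF| = 15.40 ✓; ∠ZFC = 63.20° ✓; |FC| = 22.10 ✓; ∠FCM = 54.20° ✓; |CM| = 27.00 ✓; ∠CMP = 37.60° ✓; |MP| = 25.00 ✓; ∠MPD = 146.6° ✓; |PD| = 20.30 ✗.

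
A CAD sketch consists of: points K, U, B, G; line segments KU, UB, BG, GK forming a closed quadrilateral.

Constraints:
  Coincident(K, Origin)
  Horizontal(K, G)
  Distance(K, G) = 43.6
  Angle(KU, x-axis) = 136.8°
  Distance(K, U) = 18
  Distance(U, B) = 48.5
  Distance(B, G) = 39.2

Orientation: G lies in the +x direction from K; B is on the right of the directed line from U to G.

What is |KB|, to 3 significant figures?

31.0

K is at the origin; K and G share the same y with |KG| = 43.6 and G in +x, so G = (43.6, 0). KU runs at 136.8° with |KU| = 18.0, so U = (-13.1, 12.3). B is determined by |UB| = 48.5 and |BG| = 39.2 together: it lies at the intersection of circle(U, 48.5) and circle(G, 39.2). With |UG| = 58.0, the foot of the radical line on UG is 36.0 from U and the perpendicular offset is √(48.5² − 36.0²) = 32.4. Taking the right-of-UG solution: B = (15.2, -27.0).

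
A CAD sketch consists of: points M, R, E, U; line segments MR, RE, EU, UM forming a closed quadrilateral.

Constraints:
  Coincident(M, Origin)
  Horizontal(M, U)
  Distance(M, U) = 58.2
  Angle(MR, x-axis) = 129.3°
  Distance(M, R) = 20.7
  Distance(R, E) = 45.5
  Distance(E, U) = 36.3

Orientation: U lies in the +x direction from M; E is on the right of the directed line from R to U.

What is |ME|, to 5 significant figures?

25.971

M is at the origin; MU is horizontal with |MU| = 58.2 and U in +x, so U = (58.2, 0). MR runs at 129.3° with |MR| = 20.7, so R = (-13.111, 16.018). E is determined by |RE| = 45.5 and |EU| = 36.3 together: it lies at the intersection of circle(R, 45.5) and circle(U, 36.3). With |RU| = 73.088, the foot of the radical line on RU is 41.692 from R and the perpendicular offset is √(45.5² − 41.692²) = 18.221. Taking the right-of-RU solution: E = (23.574, -10.897).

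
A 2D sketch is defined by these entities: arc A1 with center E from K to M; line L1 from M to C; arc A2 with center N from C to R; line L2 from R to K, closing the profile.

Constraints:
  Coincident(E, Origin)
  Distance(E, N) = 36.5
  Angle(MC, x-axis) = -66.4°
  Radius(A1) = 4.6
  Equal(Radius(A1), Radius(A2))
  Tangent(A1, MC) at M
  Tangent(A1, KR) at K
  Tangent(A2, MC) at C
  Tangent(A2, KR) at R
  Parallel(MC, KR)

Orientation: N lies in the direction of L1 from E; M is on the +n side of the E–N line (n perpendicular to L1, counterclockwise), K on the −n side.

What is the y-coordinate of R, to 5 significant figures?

-35.289

The slot axis is L1's direction at -66.4°, so u = (cos -66.4°, sin -66.4°) = (0.40035, -0.91636) and n = (−sin -66.4°, cos -66.4°) = (0.91636, 0.40035). E is at the origin and N lies 36.5 along u from E, so N = 36.5·u = (14.613, -33.447). Tangency of A1 to both parallel lines with radius 4.6 puts M and K at E ± 4.6·n: M = (4.2153, 1.8416), K = (-4.2153, -1.8416). Equal radii place C and R the same way about N: C = N + 4.6·n = (18.828, -31.606), R = N − 4.6·n = (10.397, -35.289). So R.y = -35.289.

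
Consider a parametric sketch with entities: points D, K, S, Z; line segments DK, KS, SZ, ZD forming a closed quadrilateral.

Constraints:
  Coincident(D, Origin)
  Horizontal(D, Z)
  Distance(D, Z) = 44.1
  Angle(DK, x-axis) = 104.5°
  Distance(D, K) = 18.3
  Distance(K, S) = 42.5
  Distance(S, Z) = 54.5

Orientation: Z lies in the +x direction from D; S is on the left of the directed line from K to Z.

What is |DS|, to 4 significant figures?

55.14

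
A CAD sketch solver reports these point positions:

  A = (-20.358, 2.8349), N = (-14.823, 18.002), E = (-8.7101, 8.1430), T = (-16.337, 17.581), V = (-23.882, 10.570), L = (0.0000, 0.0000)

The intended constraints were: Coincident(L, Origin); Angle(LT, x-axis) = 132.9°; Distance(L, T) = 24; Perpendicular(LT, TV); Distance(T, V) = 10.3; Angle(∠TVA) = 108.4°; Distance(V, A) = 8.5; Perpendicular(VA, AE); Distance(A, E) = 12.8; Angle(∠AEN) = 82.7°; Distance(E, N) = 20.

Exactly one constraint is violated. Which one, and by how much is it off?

Distance(E, N) = 20 — off by 8.40.

L = (0.00, 0.00) ✓; LT at 132.9° ✓; |LT| = 24.00 ✓; ∠(LT, TV) = 90.00° ✓; |TV| = 10.30 ✓; ∠TVA = 108.4° ✓; |VA| = 8.500 ✓; ∠(VA, AE) = 90.01° ✓; |AE| = 12.80 ✓; ∠AEN = 82.70° ✓; |EN| = 11.60 ✗.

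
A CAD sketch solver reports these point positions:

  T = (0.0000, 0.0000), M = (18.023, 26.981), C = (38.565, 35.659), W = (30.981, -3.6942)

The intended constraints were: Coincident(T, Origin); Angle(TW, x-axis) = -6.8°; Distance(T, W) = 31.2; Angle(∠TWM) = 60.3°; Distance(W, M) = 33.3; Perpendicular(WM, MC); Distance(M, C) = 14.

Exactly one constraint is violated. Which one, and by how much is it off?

Distance(M, C) = 14 — off by 8.30.

T = (0.00, 0.00) ✓; TW at -6.800° ✓; |TW| = 31.20 ✓; ∠TWM = 60.30° ✓; |WM| = 33.30 ✓; ∠(WM, MC) = 90.00° ✓; |MC| = 22.30 ✗.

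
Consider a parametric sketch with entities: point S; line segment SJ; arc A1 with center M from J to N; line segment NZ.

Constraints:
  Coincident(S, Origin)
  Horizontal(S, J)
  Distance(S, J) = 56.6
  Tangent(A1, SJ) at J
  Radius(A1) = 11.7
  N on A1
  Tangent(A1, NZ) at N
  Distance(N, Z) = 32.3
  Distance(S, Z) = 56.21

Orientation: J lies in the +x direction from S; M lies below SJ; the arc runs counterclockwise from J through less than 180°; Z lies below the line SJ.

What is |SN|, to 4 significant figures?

46.10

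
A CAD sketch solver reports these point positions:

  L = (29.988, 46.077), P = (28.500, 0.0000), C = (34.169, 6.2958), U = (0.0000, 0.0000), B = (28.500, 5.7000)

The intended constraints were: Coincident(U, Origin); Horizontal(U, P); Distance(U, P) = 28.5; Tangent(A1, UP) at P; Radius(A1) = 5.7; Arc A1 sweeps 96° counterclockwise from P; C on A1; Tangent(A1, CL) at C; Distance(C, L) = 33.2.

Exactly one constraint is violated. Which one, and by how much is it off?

Distance(C, L) = 33.2 — off by 6.80.

U = (0.00, 0.00) ✓; U.y = 0.00, P.y = 0.00 ✓; |UP| = 28.50 ✓; ∠(BP, PU) = 90.00° ✓; |BP| = 5.700 ✓; bearing(B→C) − bearing(B→P) = 96.00° ✓; |BC| = 5.700 ✓; ∠(BC, CL) = 90.00° ✓; |CL| = 40.00 ✗.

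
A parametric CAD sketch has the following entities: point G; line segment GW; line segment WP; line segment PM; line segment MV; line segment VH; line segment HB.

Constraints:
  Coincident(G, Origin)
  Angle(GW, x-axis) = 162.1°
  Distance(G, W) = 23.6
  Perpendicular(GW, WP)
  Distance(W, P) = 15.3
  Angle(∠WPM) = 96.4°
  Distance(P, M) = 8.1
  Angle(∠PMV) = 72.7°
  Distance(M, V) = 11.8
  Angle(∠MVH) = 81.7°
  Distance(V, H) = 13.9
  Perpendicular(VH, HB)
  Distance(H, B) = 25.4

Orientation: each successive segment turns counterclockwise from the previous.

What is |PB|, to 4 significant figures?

17.90

G is at the origin; GW runs at 162.1° with length 23.6, so W = (-22.46, 7.254). GW ⟂ WP, so WP runs at -107.9°; with |WP| = 15.3, P = (-27.16, -7.306). ∠WPM = 96.4° gives PM at -24.30° from the x-axis; with |PM| = 8.1, M = (-19.78, -10.64). ∠PMV = 72.7° gives MV at 83.00° from the x-axis; with |MV| = 11.8, V = (-18.34, 1.073). ∠MVH = 81.7° gives VH at -178.7° from the x-axis; with |VH| = 13.9, H = (-32.24, 0.7576). VH ⟂ HB, so HB runs at -88.70°; with |HB| = 25.4, B = (-31.66, -24.64). Then |PB| = |B − P| = 17.90.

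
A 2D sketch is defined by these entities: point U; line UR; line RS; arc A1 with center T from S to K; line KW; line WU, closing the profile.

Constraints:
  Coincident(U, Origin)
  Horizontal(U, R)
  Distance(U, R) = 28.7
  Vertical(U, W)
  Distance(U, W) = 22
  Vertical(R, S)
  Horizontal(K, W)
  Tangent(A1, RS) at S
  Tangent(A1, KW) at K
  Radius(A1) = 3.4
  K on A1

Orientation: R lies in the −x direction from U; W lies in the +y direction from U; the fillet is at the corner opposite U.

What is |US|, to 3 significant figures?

34.2

U is at the origin; UR is horizontal with |UR| = 28.7 and R on the −x side, so R = (-28.7, 0.00). U and W share the same x with |UW| = 22.0 and W on the +y side, so W = (0.00, 22.0). The virtual corner opposite U is at (-28.7, 22.0). Since A1 is tangent to RS there, TS ⟂ RS and tangency of A1 to KW means the radius TK is perpendicular to KW, with radius 3.4, so the center T sits 3.4 in from both sides at T = (-25.3, 18.6). That places the tangent points at S = (-28.7, 18.6) on RS and K = (-25.3, 22.0) on KW. Then |US| = |S − U| = 34.2.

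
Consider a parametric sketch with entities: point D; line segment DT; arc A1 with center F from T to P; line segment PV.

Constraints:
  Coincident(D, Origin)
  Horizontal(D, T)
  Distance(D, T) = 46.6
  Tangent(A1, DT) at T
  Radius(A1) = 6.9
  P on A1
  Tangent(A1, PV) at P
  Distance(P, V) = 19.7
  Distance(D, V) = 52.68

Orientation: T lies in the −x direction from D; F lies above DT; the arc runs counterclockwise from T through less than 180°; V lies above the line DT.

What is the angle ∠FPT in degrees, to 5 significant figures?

37.806°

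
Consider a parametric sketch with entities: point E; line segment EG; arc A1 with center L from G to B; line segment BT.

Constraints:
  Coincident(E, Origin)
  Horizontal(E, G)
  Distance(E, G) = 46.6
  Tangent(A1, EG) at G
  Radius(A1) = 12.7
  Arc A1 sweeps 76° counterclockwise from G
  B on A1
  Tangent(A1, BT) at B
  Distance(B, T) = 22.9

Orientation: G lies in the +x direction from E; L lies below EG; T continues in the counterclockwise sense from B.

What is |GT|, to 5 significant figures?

36.515

E is at the origin; E and G share the same y with |EG| = 46.6 and G on the +x side, so G = (46.600, 0.0000). The tangent condition forces LG to be normal to EG, so L = G + (0, -12.7) = (46.600, -12.700). On A1, G sits at bearing 90° from L; a 76° counterclockwise sweep puts B at bearing 166°, so B = L + 12.7·(cos 166°, sin 166°) = (34.277, -9.6276). Since A1 is tangent to BT there, LB ⟂ BT, so BT runs along (−sin 166°, cos 166°); with |BT| = 22.9, T = (28.737, -31.847). Then |GT| = |T − G| = 36.515.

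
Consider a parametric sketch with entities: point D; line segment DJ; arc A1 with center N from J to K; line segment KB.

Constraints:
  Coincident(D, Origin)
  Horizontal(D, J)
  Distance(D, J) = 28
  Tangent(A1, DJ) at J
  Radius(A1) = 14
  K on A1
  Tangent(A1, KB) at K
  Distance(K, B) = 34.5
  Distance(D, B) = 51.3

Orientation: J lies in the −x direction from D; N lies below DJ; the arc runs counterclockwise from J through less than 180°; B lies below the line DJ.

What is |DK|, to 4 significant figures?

44.95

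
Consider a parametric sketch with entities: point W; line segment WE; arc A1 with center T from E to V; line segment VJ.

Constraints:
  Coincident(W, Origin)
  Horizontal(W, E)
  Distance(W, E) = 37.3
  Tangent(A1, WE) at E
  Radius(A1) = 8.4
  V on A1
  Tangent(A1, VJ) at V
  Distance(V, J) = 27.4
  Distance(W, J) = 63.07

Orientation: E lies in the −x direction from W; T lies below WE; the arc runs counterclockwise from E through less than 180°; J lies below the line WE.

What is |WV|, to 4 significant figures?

45.47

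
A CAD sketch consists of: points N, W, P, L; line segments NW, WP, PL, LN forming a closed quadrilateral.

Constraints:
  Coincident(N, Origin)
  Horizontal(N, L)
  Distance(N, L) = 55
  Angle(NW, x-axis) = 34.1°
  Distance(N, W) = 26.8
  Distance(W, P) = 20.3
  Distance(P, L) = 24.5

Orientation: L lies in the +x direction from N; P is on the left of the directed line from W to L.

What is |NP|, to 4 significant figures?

46.52

N is at the origin; N and L share the same y with |NL| = 55.0 and L in +x, so L = (55.0, 0). NW runs at 34.1° with |NW| = 26.8, so W = (22.19, 15.03). P is determined by |WP| = 20.3 and |PL| = 24.5 together: it lies at the intersection of circle(W, 20.3) and circle(L, 24.5). With |WL| = 36.08, the foot of the radical line on WL is 15.44 from W and the perpendicular offset is √(20.3² − 15.44²) = 13.18. Taking the left-of-WL solution: P = (41.72, 20.59).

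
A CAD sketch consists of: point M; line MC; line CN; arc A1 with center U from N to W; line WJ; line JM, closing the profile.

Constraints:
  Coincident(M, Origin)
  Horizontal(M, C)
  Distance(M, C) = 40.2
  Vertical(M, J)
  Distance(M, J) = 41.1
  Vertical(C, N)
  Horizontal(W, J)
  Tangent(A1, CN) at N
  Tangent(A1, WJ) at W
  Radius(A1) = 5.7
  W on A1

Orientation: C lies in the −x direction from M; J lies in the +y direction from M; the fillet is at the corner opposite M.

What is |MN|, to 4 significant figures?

53.56

The virtual corner opposite M is at (-40.20, 41.10). The tangent condition forces UN to be normal to CN and tangency of A1 to WJ means the radius UW is perpendicular to WJ, with radius 5.7, so the center U sits 5.7 in from both sides at U = (-34.50, 35.40). That places the tangent points at N = (-40.20, 35.40) on CN and W = (-34.50, 41.10) on WJ. Then |MN| = |N − M| = 53.56.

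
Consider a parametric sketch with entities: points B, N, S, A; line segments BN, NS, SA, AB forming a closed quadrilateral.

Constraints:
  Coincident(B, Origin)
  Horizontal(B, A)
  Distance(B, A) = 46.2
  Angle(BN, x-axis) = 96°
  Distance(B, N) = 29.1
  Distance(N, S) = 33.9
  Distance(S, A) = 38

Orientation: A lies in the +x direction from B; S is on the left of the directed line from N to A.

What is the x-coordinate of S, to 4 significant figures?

30.39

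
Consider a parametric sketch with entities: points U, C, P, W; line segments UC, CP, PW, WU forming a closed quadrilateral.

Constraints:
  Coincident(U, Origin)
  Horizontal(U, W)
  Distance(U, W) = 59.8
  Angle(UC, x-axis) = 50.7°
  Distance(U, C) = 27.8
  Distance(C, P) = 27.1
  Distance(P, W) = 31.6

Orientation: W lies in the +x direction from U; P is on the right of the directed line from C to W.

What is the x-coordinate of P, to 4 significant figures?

28.38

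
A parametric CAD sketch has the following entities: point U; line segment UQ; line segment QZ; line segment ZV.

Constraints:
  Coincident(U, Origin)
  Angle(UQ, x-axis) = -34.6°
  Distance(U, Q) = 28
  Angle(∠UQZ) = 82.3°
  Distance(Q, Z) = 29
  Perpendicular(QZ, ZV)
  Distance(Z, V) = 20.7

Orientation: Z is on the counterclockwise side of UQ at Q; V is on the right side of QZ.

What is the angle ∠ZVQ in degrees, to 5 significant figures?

54.481°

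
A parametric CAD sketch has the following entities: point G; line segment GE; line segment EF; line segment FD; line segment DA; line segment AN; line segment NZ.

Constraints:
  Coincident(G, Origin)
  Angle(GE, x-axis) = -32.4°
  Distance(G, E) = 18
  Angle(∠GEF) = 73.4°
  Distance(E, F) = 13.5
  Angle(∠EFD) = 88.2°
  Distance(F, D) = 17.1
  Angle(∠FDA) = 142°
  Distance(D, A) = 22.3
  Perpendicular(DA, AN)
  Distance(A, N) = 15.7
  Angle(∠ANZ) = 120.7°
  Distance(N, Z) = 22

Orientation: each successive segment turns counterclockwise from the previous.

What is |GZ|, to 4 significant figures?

21.10

DA is perpendicular to AN, so AN runs at -66.00°; with |AN| = 15.7, N = (-11.70, -15.93). ∠ANZ = 120.7° gives NZ at -6.700° from the x-axis; with |NZ| = 22.0, Z = (10.15, -18.50). Then |GZ| = |Z − G| = 21.10.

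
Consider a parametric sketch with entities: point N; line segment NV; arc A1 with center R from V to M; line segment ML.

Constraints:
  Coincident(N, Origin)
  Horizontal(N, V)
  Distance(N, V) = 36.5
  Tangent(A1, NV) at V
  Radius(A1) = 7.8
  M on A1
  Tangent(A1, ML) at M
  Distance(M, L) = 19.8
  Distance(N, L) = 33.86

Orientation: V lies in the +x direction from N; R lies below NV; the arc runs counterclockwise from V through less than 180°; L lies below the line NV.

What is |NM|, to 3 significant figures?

29.6

Checks: |RM| = 7.800 ✓; ∠(RM, ML) = 90.00° ✓; |ML| = 19.80 ✓; |NL| = 33.86 ✓.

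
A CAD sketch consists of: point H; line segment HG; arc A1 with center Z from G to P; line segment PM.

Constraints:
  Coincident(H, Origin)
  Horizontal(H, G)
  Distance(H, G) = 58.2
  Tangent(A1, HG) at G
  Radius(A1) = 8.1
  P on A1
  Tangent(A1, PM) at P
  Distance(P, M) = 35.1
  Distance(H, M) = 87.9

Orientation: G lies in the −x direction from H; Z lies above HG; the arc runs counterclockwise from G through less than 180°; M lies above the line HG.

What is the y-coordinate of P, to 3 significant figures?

14.3

Checks: |ZP| = 8.100 ✓; ∠(ZP, PM) = 90.00° ✓; |PM| = 35.10 ✓; |HM| = 87.90 ✓.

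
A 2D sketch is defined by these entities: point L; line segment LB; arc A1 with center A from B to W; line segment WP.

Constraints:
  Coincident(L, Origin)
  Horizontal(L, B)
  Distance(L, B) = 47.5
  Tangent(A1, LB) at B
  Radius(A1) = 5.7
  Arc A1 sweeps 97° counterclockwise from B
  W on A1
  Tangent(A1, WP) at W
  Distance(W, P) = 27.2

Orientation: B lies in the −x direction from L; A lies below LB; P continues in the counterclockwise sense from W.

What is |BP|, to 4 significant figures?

33.47

On A1, B sits at bearing 90° from A; a 97° counterclockwise sweep puts W at bearing 187°, so W = A + 5.7·(cos 187°, sin 187°) = (-53.16, -6.395). A1 meets WP tangentially, so AW is at right angles to WP, so WP runs along (−sin 187°, cos 187°); with |WP| = 27.2, P = (-49.84, -33.39). Then |BP| = |P − B| = 33.47.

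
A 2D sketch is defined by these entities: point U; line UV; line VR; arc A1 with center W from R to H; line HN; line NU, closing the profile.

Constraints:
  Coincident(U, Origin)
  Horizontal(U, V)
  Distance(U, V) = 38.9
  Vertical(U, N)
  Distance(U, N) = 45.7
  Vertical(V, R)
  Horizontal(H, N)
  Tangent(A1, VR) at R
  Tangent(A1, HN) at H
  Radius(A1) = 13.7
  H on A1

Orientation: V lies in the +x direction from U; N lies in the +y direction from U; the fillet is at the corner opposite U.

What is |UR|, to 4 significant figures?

50.37

U is at the origin; UV is horizontal with |UV| = 38.9 and V on the +x side, so V = (38.90, 0.000). UN is vertical with |UN| = 45.7 and N on the +y side, so N = (0.000, 45.70). The virtual corner opposite U is at (38.90, 45.70). The tangent condition forces WR to be normal to VR and tangency of A1 to HN means the radius WH is perpendicular to HN, with radius 13.7, so the center W sits 13.7 in from both sides at W = (25.20, 32.00). That places the tangent points at R = (38.90, 32.00) on VR and H = (25.20, 45.70) on HN. Then |UR| = |R − U| = 50.37.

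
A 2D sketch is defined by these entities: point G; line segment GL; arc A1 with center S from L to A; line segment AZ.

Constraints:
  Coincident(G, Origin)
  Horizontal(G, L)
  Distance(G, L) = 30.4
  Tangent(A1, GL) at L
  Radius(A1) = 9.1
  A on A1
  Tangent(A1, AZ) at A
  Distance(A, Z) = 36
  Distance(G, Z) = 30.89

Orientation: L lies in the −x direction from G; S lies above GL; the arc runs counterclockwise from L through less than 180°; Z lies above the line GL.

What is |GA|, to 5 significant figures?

23.644

Checks: ∠(SL, LG) = 90.00° ✓; |SL| = 9.100 ✓; |SA| = 9.100 ✓; ∠(SA, AZ) = 90.00° ✓; |AZ| = 36.00 ✓; |GZ| = 30.89 ✓.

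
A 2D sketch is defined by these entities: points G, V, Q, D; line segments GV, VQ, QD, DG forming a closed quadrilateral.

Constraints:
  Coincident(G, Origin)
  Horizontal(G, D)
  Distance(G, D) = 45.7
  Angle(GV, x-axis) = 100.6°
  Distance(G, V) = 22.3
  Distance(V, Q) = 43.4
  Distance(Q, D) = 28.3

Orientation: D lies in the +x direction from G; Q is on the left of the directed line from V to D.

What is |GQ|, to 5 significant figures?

47.661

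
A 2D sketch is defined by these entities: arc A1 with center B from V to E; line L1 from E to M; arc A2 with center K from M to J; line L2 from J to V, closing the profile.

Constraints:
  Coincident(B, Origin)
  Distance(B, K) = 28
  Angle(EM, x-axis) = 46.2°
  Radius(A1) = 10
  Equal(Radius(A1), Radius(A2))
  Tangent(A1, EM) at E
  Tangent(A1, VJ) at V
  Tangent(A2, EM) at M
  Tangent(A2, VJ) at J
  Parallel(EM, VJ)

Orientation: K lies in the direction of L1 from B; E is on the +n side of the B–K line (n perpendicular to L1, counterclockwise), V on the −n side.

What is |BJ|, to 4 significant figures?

29.73

The slot axis is L1's direction at 46.2°, so u = (cos 46.2°, sin 46.2°) = (0.6921, 0.7218) and n = (−sin 46.2°, cos 46.2°) = (-0.7218, 0.6921). B is at the origin and K lies 28.0 along u from B, so K = 28.0·u = (19.38, 20.21). Tangency of A1 to both parallel lines with radius 10.0 puts E and V at B ± 10.0·n: E = (-7.218, 6.921), V = (7.218, -6.921). Equal radii place M and J the same way about K: M = K + 10.0·n = (12.16, 27.13), J = K − 10.0·n = (26.60, 13.29). Then |BJ| = |J − B| = 29.73.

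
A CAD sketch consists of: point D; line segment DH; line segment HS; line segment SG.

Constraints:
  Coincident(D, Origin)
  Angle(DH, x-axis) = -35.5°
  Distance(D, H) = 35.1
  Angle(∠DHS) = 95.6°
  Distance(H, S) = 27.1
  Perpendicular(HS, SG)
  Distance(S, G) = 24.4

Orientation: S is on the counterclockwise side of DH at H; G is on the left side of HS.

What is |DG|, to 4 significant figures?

32.29

D is at the origin; DH runs at -35.5° with length 35.1, so H = 35.1·(cos -35.5°, sin -35.5°) = (28.58, -20.38). ∠DHS = 95.6°, so HS runs at -35.5° + (180° − 95.6°) = 48.90° from the x-axis; with |HS| = 27.1, S = H + 27.1·(cos 48.90°, sin 48.90°) = (46.39, 0.03889). The perpendicularity gives SG at right angles to HS; with |SG| = 24.4 on the left of HS, G = S + 24.4·(-0.7536, 0.6574) = (28.00, 16.08). Then |DG| = |G − D| = 32.29.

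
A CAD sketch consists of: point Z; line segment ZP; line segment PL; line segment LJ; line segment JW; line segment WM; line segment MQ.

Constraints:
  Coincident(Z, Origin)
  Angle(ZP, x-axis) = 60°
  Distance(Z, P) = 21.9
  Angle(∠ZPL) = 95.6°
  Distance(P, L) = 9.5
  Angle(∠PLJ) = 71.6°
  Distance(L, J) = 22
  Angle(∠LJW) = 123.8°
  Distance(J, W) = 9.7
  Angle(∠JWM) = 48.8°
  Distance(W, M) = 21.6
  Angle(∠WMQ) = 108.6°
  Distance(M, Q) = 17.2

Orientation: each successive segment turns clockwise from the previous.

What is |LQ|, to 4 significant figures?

11.89

Z is at the origin; ZP runs at 60.0° with length 21.9, so P = (10.95, 18.97). ∠ZPL = 95.6° gives PL at -24.40° from the x-axis; with |PL| = 9.5, L = (19.60, 15.04). ∠PLJ = 71.6° gives LJ at -132.8° from the x-axis; with |LJ| = 22.0, J = (4.654, -1.101). ∠LJW = 123.8° gives JW at 171.0° from the x-axis; with |JW| = 9.7, W = (-4.927, 0.4168). ∠JWM = 48.8° gives WM at 39.80° from the x-axis; with |WM| = 21.6, M = (11.67, 14.24). ∠WMQ = 108.6° gives MQ at -31.60° from the x-axis; with |MQ| = 17.2, Q = (26.32, 5.231). Then |LQ| = |Q − L| = 11.89.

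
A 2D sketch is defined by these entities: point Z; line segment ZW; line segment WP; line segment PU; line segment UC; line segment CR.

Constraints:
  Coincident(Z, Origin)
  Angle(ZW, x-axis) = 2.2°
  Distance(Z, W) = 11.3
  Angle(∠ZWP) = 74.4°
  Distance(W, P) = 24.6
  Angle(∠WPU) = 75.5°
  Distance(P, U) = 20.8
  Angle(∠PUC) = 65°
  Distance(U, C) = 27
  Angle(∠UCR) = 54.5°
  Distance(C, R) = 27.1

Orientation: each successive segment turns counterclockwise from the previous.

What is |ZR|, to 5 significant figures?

26.339

∠PUC = 65.0° gives UC at -32.700° from the x-axis; with |UC| = 27.0, C = (8.9109, -1.8449). ∠UCR = 54.5° gives CR at 92.800° from the x-axis; with |CR| = 27.1, R = (7.5871, 25.223). Then |ZR| = |R − Z| = 26.339.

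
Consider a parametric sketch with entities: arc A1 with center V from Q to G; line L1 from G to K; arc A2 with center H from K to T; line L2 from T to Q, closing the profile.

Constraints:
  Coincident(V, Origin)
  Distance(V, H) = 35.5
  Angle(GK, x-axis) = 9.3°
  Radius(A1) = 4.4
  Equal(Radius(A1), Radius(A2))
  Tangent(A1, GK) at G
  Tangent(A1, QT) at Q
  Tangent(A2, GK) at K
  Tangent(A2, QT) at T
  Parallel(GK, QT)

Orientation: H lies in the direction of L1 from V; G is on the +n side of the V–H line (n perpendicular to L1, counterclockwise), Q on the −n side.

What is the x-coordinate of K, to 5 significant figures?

34.322

The slot axis is L1's direction at 9.3°, so u = (cos 9.3°, sin 9.3°) = (0.98686, 0.16160) and n = (−sin 9.3°, cos 9.3°) = (-0.16160, 0.98686). V is at the origin and H lies 35.5 along u from V, so H = 35.5·u = (35.033, 5.7369). Tangency of A1 to both parallel lines with radius 4.4 puts G and Q at V ± 4.4·n: G = (-0.71106, 4.3422), Q = (0.71106, -4.3422). Equal radii place K and T the same way about H: K = H + 4.4·n = (34.322, 10.079), T = H − 4.4·n = (35.744, 1.3948). So K.x = 34.322.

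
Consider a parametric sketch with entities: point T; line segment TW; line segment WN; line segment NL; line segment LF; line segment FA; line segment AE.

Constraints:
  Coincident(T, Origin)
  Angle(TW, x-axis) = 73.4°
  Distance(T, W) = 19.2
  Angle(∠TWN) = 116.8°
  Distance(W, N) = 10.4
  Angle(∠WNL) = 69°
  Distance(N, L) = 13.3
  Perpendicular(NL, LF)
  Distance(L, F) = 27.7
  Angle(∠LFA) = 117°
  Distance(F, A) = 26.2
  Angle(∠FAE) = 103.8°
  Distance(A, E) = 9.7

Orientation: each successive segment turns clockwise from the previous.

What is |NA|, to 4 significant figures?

40.85

T is at the origin; TW runs at 73.4° with length 19.2, so W = (5.485, 18.40). ∠TWN = 116.8° gives WN at 10.20° from the x-axis; with |WN| = 10.4, N = (15.72, 20.24). ∠WNL = 69.0° gives NL at -100.8° from the x-axis; with |NL| = 13.3, L = (13.23, 7.177). NL ⟂ LF, so LF runs at 169.2°; with |LF| = 27.7, F = (-13.98, 12.37). ∠LFA = 117.0° gives FA at 106.2° from the x-axis; with |FA| = 26.2, A = (-21.29, 37.53). Then |NA| = |A − N| = 40.85.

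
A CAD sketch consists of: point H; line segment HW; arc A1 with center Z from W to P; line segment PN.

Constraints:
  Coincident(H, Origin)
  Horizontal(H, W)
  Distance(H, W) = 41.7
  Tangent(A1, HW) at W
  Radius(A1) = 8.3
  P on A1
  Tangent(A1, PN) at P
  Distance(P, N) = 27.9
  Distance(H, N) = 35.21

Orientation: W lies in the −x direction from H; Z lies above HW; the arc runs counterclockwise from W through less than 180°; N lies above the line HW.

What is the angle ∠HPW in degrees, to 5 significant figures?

142.83°

Checks: |ZP| = 8.300 ✓; ∠(ZP, PN) = 90.00° ✓; |PN| = 27.90 ✓; |HN| = 35.21 ✓.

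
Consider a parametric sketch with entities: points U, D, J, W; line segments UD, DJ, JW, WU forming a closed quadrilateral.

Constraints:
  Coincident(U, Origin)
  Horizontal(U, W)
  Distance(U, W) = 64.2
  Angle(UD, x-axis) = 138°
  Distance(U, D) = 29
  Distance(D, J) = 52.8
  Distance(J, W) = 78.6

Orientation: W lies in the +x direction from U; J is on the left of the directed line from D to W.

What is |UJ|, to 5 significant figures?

60.850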